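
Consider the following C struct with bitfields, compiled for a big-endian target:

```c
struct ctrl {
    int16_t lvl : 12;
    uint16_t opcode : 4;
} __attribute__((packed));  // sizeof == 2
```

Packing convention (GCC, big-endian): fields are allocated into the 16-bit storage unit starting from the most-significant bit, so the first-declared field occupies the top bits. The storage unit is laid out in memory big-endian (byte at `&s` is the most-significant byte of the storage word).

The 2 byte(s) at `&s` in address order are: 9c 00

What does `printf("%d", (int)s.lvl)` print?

-1600

[0]=0x9c [1]=0x00 (big-endian) → word 0x9c00
lvl:12 @ bit 4 → (0x9c00>>4)&0xfff = 0x9c0  ←
opcode:4 @ bit 0 → (0x9c00>>0)&0xf = 0x0
lvl signed 12b, MSB=1: 2496 - 4096 = -1600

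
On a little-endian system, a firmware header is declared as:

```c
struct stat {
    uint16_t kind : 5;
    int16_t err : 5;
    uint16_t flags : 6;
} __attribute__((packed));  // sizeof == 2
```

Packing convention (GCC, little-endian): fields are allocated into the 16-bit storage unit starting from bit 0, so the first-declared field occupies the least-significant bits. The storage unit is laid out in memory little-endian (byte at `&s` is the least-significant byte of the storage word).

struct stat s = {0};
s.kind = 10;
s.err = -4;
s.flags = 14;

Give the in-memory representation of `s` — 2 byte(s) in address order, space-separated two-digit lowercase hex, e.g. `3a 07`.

[0+:5] kind=10 & 0x1f = 0xa; word=0x000a
[5+:5] err=-4 & 0x1f = 0x1c; word=0x038a
[10+:6] flags=14 & 0x3f = 0xe; word=0x3b8a
word = 0x3b8a → little-endian bytes:
  [0]=0x8a  [1]=0x3b

8a 3b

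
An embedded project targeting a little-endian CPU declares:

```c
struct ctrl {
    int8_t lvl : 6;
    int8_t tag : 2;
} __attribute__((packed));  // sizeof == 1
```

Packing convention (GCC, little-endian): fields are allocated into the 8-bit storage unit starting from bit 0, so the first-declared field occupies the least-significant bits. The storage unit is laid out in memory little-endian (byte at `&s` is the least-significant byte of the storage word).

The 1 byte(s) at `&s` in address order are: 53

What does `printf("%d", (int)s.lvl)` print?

19

[0]=0x53 (little-endian) → word 0x53
lvl [0+:6] = (word>>0) & 0x3f = 19  ←
tag [6+:2] = (word>>6) & 0x3 = 1
lvl signed 6b, MSB=0: value = 19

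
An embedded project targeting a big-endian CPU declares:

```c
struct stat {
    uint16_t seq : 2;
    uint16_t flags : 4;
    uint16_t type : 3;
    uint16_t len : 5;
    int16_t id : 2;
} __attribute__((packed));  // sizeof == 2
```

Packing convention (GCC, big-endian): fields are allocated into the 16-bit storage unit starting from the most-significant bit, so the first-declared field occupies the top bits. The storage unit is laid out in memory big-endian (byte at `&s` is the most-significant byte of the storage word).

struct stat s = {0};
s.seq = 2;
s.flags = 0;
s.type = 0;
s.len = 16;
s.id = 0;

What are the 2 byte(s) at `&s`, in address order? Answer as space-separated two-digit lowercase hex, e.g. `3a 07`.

80 40

seq (2b) val=2 bits=0x2 at bit 14: 0x8000
flags (4b) val=0 bits=0x0 at bit 10: 0x8000
type (3b) val=0 bits=0x0 at bit 7: 0x8000
len (5b) val=16 bits=0x10 at bit 2: 0x8040
id (2b) val=0 bits=0x0 at bit 0: 0x8040
word = 0x8040 → big-endian bytes:
  [0]=0x80  [1]=0x40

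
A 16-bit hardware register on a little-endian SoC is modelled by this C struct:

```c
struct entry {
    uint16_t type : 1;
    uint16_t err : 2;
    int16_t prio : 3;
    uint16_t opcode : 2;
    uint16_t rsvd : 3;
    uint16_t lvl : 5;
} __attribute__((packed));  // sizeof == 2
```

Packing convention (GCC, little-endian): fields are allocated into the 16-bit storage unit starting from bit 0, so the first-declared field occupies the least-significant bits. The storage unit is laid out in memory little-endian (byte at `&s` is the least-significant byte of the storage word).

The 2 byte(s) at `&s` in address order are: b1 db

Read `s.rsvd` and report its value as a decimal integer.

3

[0]=0xb1 [1]=0xdb (little-endian) → word 0xdbb1
type:1 @ bit 0 → (0xdbb1>>0)&0x1 = 0x1
err:2 @ bit 1 → (0xdbb1>>1)&0x3 = 0x0
prio:3 @ bit 3 → (0xdbb1>>3)&0x7 = 0x6
opcode:2 @ bit 6 → (0xdbb1>>6)&0x3 = 0x2
rsvd:3 @ bit 8 → (0xdbb1>>8)&0x7 = 0x3  ←
lvl:5 @ bit 11 → (0xdbb1>>11)&0x1f = 0x1b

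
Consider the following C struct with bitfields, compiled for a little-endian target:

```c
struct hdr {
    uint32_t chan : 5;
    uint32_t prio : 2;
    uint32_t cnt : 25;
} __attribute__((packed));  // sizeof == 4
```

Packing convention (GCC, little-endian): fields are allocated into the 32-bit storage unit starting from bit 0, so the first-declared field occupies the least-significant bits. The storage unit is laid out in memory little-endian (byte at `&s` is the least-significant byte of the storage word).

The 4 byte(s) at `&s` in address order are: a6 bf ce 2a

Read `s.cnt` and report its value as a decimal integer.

[0]=0xa6 [1]=0xbf [2]=0xce [3]=0x2a (little-endian) → word 0x2acebfa6
chan:5 @ bit 0 → (0x2acebfa6>>0)&0x1f = 0x6
prio:2 @ bit 5 → (0x2acebfa6>>5)&0x3 = 0x1
cnt:25 @ bit 7 → (0x2acebfa6>>7)&0x1ffffff = 0x559d7f  ←

5610879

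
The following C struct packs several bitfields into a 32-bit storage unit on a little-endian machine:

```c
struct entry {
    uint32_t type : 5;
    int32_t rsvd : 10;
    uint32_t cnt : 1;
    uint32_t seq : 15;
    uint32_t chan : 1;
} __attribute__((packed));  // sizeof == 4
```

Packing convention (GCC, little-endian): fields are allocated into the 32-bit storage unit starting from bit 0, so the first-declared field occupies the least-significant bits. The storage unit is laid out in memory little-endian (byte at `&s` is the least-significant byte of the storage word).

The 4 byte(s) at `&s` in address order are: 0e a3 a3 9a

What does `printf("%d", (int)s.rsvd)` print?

280

[0]=0x0e [1]=0xa3 [2]=0xa3 [3]=0x9a (little-endian) → word 0x9aa3a30e
type:5 @ bit 0 → (0x9aa3a30e>>0)&0x1f = 0xe
rsvd:10 @ bit 5 → (0x9aa3a30e>>5)&0x3ff = 0x118  ←
cnt:1 @ bit 15 → (0x9aa3a30e>>15)&0x1 = 0x1
seq:15 @ bit 16 → (0x9aa3a30e>>16)&0x7fff = 0x1aa3
chan:1 @ bit 31 → (0x9aa3a30e>>31)&0x1 = 0x1
rsvd signed 10b, MSB=0: value = 280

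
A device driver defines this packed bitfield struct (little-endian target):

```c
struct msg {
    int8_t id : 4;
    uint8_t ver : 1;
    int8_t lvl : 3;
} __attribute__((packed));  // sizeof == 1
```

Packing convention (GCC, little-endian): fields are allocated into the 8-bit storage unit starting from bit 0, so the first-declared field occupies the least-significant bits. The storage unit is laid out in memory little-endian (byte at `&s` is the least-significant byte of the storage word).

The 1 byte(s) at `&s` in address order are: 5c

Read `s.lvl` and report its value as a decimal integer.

[0]=0x5c (little-endian) → word 0x5c
id:4 @ bit 0 → (0x5c>>0)&0xf = 0xc
ver:1 @ bit 4 → (0x5c>>4)&0x1 = 0x1
lvl:3 @ bit 5 → (0x5c>>5)&0x7 = 0x2  ←
lvl signed 3b, MSB=0: value = 2

2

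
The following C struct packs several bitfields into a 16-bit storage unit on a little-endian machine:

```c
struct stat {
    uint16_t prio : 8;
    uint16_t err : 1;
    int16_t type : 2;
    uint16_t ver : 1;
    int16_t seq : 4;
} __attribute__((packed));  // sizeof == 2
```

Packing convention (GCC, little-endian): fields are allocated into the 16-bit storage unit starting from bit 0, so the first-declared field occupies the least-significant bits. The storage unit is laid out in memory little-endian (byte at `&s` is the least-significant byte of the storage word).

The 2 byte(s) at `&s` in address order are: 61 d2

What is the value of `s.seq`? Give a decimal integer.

[0]=0x61 [1]=0xd2 (little-endian) → word 0xd261
prio [0+:8] = (word>>0) & 0xff = 97
err [8+:1] = (word>>8) & 0x1 = 0
type [9+:2] = (word>>9) & 0x3 = 1
ver [11+:1] = (word>>11) & 0x1 = 0
seq [12+:4] = (word>>12) & 0xf = 13  ←
seq signed 4b, MSB=1: 13 - 16 = -3

-3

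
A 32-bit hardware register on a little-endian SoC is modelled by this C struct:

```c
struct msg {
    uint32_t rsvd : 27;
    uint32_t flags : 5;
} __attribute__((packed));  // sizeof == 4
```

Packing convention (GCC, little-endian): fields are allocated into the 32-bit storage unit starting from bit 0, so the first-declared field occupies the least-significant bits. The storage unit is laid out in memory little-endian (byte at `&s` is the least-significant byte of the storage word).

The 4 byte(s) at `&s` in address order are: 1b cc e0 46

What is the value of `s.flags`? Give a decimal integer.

[0]=0x1b [1]=0xcc [2]=0xe0 [3]=0x46 (little-endian) → word 0x46e0cc1b
rsvd:27 @ bit 0 → (0x46e0cc1b>>0)&0x7ffffff = 0x6e0cc1b
flags:5 @ bit 27 → (0x46e0cc1b>>27)&0x1f = 0x8  ←

8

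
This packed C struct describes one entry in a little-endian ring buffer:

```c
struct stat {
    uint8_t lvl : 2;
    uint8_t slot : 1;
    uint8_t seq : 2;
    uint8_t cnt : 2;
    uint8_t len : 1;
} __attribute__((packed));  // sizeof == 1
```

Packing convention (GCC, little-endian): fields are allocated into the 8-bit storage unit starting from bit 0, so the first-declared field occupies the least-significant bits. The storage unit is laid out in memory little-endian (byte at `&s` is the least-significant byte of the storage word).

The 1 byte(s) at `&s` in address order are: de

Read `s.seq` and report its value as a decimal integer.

[0]=0xde (little-endian) → word 0xde
lvl:2 @ bit 0 → (0xde>>0)&0x3 = 0x2
slot:1 @ bit 2 → (0xde>>2)&0x1 = 0x1
seq:2 @ bit 3 → (0xde>>3)&0x3 = 0x3  ←
cnt:2 @ bit 5 → (0xde>>5)&0x3 = 0x2
len:1 @ bit 7 → (0xde>>7)&0x1 = 0x1

3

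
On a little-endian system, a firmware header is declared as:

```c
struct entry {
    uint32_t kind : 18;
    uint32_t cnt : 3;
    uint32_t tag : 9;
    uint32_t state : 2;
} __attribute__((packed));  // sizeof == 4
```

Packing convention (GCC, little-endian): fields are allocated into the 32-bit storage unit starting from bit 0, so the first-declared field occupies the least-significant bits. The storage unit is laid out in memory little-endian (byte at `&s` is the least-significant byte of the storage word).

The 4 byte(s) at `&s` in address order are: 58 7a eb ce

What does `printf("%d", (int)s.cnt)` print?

[0]=0x58 [1]=0x7a [2]=0xeb [3]=0xce (little-endian) → word 0xceeb7a58
kind:18 @ bit 0 → (0xceeb7a58>>0)&0x3ffff = 0x37a58
cnt:3 @ bit 18 → (0xceeb7a58>>18)&0x7 = 0x2  ←
tag:9 @ bit 21 → (0xceeb7a58>>21)&0x1ff = 0x77
state:2 @ bit 30 → (0xceeb7a58>>30)&0x3 = 0x3

2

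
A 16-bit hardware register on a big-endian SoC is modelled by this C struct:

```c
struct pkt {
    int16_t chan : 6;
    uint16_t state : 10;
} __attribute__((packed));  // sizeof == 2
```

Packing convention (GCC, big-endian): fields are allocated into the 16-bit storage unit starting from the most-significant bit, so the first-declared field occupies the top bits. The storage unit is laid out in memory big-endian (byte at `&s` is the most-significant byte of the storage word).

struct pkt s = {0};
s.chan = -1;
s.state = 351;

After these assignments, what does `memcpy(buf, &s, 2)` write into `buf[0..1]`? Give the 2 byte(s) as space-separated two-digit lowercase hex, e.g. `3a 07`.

fd 5f

chan (6b) val=-1 bits=0x3f at bit 10: 0xfc00
state (10b) val=351 bits=0x15f at bit 0: 0xfd5f
word = 0xfd5f → big-endian bytes:
  [0]=0xfd  [1]=0x5f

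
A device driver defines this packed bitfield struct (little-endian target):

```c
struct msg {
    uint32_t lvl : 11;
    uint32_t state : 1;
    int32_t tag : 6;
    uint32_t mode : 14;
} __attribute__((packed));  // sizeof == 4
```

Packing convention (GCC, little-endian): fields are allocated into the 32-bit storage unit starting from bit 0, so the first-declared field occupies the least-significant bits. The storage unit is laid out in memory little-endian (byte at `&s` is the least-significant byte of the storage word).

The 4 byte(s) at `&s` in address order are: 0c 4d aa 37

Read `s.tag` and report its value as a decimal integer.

[0]=0x0c [1]=0x4d [2]=0xaa [3]=0x37 (little-endian) → word 0x37aa4d0c
lvl [0+:11] = (word>>0) & 0x7ff = 1292
state [11+:1] = (word>>11) & 0x1 = 1
tag [12+:6] = (word>>12) & 0x3f = 36  ←
mode [18+:14] = (word>>18) & 0x3fff = 3562
tag signed 6b, MSB=1: 36 - 64 = -28

-28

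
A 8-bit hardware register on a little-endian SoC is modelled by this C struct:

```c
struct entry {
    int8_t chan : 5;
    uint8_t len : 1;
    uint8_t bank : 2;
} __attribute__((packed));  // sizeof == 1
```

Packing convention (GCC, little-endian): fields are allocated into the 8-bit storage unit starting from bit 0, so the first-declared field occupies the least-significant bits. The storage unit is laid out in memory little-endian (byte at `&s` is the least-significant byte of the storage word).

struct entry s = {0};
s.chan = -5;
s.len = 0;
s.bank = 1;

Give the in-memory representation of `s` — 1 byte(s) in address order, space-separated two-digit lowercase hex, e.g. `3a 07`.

5b

chan (5b) val=-5 bits=0x1b at bit 0: 0x1b
len (1b) val=0 bits=0x0 at bit 5: 0x1b
bank (2b) val=1 bits=0x1 at bit 6: 0x5b
word = 0x5b → little-endian bytes:
  [0]=0x5b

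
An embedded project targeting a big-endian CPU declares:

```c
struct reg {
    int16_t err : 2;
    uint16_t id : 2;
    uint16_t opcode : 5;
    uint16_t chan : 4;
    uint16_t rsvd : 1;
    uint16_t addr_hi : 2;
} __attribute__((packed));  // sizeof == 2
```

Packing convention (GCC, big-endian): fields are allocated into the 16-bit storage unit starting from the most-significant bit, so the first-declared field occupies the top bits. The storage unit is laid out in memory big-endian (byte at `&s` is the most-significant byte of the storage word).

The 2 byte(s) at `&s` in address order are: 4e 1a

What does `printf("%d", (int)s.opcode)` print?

[0]=0x4e [1]=0x1a (big-endian) → word 0x4e1a
err [14+:2] = (word>>14) & 0x3 = 1
id [12+:2] = (word>>12) & 0x3 = 0
opcode [7+:5] = (word>>7) & 0x1f = 28  ←
chan [3+:4] = (word>>3) & 0xf = 3
rsvd [2+:1] = (word>>2) & 0x1 = 0
addr_hi [0+:2] = (word>>0) & 0x3 = 2

28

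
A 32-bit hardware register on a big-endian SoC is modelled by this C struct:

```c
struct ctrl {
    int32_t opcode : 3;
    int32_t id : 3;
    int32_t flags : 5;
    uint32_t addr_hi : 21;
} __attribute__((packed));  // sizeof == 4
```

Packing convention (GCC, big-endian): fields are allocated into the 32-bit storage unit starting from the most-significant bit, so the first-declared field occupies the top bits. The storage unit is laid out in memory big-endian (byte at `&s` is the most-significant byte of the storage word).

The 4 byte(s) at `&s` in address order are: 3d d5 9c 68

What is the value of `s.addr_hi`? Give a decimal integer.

1416296

[0]=0x3d [1]=0xd5 [2]=0x9c [3]=0x68 (big-endian) → word 0x3dd59c68
opcode [29+:3] = (word>>29) & 0x7 = 1
id [26+:3] = (word>>26) & 0x7 = 7
flags [21+:5] = (word>>21) & 0x1f = 14
addr_hi [0+:21] = (word>>0) & 0x1fffff = 1416296  ←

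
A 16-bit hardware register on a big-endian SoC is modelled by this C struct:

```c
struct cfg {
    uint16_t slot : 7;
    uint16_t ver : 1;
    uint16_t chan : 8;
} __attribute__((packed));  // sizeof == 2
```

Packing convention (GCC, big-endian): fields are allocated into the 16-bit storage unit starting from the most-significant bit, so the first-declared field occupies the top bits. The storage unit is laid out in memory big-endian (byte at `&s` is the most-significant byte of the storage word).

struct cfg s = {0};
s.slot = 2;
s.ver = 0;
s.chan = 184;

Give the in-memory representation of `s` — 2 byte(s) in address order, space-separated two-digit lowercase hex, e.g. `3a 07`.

[9+:7] slot=2 & 0x7f = 0x2; word=0x0400
[8+:1] ver=0 & 0x1 = 0x0; word=0x0400
[0+:8] chan=184 & 0xff = 0xb8; word=0x04b8
word = 0x04b8 → big-endian bytes:
  [0]=0x04  [1]=0xb8

04 b8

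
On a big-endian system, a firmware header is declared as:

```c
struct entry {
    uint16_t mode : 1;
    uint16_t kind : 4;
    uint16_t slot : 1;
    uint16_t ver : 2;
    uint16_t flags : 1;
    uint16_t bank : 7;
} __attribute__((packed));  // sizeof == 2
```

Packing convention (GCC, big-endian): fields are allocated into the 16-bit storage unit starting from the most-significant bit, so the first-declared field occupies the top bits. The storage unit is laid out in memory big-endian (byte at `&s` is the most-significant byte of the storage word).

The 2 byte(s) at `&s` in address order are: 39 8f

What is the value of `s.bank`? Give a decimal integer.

[0]=0x39 [1]=0x8f (big-endian) → word 0x398f
mode:1 @ bit 15 → (0x398f>>15)&0x1 = 0x0
kind:4 @ bit 11 → (0x398f>>11)&0xf = 0x7
slot:1 @ bit 10 → (0x398f>>10)&0x1 = 0x0
ver:2 @ bit 8 → (0x398f>>8)&0x3 = 0x1
flags:1 @ bit 7 → (0x398f>>7)&0x1 = 0x1
bank:7 @ bit 0 → (0x398f>>0)&0x7f = 0xf  ←

15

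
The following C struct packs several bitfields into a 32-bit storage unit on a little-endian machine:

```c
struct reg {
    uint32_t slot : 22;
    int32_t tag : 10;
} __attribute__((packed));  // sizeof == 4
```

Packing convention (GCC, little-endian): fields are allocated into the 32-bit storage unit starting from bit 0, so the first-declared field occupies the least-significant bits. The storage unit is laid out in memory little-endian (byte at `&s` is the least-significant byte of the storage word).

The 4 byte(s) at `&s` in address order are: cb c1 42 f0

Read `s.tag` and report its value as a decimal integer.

-63

[0]=0xcb [1]=0xc1 [2]=0x42 [3]=0xf0 (little-endian) → word 0xf042c1cb
slot [0+:22] = (word>>0) & 0x3fffff = 180683
tag [22+:10] = (word>>22) & 0x3ff = 961  ←
tag signed 10b, MSB=1: 961 - 1024 = -63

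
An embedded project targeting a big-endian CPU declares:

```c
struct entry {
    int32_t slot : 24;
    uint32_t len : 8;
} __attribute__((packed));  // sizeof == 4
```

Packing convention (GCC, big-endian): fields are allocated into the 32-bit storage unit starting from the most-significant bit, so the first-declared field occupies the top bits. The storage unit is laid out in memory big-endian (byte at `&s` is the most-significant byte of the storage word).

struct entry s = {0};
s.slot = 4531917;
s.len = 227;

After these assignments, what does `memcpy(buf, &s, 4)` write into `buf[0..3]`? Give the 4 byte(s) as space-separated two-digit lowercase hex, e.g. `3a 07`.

45 26 cd e3

[8+:24] slot=4531917 & 0xffffff = 0x4526cd; word=0x4526cd00
[0+:8] len=227 & 0xff = 0xe3; word=0x4526cde3
word = 0x4526cde3 → big-endian bytes:
  [0]=0x45  [1]=0x26  [2]=0xcd  [3]=0xe3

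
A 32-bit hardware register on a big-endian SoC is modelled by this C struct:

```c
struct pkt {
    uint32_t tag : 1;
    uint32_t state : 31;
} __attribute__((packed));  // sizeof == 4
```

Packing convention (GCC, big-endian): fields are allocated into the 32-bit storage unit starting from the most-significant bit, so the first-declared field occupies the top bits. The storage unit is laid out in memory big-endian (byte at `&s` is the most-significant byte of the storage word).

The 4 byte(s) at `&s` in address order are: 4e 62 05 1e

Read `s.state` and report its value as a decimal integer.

1315046686

[0]=0x4e [1]=0x62 [2]=0x05 [3]=0x1e (big-endian) → word 0x4e62051e
tag [31+:1] = (word>>31) & 0x1 = 0
state [0+:31] = (word>>0) & 0x7fffffff = 1315046686  ←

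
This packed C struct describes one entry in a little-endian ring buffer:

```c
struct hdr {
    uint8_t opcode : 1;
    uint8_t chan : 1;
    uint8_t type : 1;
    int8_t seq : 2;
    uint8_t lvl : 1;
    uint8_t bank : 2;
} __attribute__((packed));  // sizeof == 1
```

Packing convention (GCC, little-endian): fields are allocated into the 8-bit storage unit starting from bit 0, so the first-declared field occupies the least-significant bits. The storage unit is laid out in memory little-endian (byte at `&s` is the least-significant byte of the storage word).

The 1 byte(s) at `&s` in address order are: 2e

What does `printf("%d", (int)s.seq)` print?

[0]=0x2e (little-endian) → word 0x2e
opcode:1 @ bit 0 → (0x2e>>0)&0x1 = 0x0
chan:1 @ bit 1 → (0x2e>>1)&0x1 = 0x1
type:1 @ bit 2 → (0x2e>>2)&0x1 = 0x1
seq:2 @ bit 3 → (0x2e>>3)&0x3 = 0x1  ←
lvl:1 @ bit 5 → (0x2e>>5)&0x1 = 0x1
bank:2 @ bit 6 → (0x2e>>6)&0x3 = 0x0
seq signed 2b, MSB=0: value = 1

1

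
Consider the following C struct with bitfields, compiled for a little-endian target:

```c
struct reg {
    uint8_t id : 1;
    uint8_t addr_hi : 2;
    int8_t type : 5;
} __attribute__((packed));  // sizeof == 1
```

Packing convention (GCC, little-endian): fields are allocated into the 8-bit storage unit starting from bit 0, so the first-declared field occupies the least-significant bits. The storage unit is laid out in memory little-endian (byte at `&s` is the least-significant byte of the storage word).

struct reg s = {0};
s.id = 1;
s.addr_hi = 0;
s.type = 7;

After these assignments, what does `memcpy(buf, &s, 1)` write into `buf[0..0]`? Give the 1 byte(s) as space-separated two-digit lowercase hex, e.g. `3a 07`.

39

id (1b) val=1 bits=0x1 at bit 0: 0x01
addr_hi (2b) val=0 bits=0x0 at bit 1: 0x01
type (5b) val=7 bits=0x7 at bit 3: 0x39
word = 0x39 → little-endian bytes:
  [0]=0x39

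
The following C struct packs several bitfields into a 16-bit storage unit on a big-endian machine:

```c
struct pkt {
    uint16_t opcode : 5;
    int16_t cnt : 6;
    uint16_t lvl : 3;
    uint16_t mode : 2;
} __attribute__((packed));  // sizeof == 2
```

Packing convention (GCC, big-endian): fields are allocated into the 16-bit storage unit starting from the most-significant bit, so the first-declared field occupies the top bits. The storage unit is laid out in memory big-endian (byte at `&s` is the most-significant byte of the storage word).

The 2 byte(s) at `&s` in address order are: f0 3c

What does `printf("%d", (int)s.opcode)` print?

30

[0]=0xf0 [1]=0x3c (big-endian) → word 0xf03c
opcode [11+:5] = (word>>11) & 0x1f = 30  ←
cnt [5+:6] = (word>>5) & 0x3f = 1
lvl [2+:3] = (word>>2) & 0x7 = 7
mode [0+:2] = (word>>0) & 0x3 = 0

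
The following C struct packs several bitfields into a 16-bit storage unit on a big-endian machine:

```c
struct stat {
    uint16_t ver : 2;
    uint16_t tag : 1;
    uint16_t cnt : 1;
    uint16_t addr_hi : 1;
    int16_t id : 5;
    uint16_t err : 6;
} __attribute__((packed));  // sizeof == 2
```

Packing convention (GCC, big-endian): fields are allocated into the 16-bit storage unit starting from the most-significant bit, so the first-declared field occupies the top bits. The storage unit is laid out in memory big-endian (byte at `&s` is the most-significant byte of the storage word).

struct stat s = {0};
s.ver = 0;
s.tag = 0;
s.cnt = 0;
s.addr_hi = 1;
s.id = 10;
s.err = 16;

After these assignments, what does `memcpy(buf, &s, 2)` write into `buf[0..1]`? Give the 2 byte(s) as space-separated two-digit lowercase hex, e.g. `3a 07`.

ver:2 = 0 → 0x0 << 14 → word 0x0000
tag:1 = 0 → 0x0 << 13 → word 0x0000
cnt:1 = 0 → 0x0 << 12 → word 0x0000
addr_hi:1 = 1 → 0x1 << 11 → word 0x0800
id:5 = 10 → 0xa << 6 → word 0x0a80
err:6 = 16 → 0x10 << 0 → word 0x0a90
word = 0x0a90 → big-endian bytes:
  [0]=0x0a  [1]=0x90

0a 90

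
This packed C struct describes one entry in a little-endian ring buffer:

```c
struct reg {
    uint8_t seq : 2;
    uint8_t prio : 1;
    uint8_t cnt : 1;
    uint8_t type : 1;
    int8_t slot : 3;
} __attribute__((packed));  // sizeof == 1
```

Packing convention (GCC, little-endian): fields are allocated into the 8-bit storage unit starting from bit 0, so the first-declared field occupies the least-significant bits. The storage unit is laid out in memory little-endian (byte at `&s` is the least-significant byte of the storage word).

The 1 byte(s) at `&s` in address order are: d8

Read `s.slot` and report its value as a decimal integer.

-2

[0]=0xd8 (little-endian) → word 0xd8
seq:2 @ bit 0 → (0xd8>>0)&0x3 = 0x0
prio:1 @ bit 2 → (0xd8>>2)&0x1 = 0x0
cnt:1 @ bit 3 → (0xd8>>3)&0x1 = 0x1
type:1 @ bit 4 → (0xd8>>4)&0x1 = 0x1
slot:3 @ bit 5 → (0xd8>>5)&0x7 = 0x6  ←
slot signed 3b, MSB=1: 6 - 8 = -2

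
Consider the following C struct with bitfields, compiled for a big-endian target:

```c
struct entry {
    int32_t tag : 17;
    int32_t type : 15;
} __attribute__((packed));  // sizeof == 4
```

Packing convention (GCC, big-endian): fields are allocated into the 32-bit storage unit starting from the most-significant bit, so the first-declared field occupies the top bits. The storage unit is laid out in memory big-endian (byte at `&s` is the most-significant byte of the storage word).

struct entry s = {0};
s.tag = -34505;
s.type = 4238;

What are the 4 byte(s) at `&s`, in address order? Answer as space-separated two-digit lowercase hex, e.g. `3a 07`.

[15+:17] tag=-34505 & 0x1ffff = 0x17937; word=0xbc9b8000
[0+:15] type=4238 & 0x7fff = 0x108e; word=0xbc9b908e
word = 0xbc9b908e → big-endian bytes:
  [0]=0xbc  [1]=0x9b  [2]=0x90  [3]=0x8e

bc 9b 90 8e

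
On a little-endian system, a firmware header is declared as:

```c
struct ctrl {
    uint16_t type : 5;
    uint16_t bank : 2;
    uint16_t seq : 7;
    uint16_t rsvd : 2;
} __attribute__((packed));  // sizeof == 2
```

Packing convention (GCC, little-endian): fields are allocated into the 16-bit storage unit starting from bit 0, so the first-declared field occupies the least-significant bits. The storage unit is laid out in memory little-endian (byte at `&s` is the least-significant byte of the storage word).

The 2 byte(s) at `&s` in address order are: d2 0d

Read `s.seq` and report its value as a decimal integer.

27

[0]=0xd2 [1]=0x0d (little-endian) → word 0x0dd2
type:5 @ bit 0 → (0x0dd2>>0)&0x1f = 0x12
bank:2 @ bit 5 → (0x0dd2>>5)&0x3 = 0x2
seq:7 @ bit 7 → (0x0dd2>>7)&0x7f = 0x1b  ←
rsvd:2 @ bit 14 → (0x0dd2>>14)&0x3 = 0x0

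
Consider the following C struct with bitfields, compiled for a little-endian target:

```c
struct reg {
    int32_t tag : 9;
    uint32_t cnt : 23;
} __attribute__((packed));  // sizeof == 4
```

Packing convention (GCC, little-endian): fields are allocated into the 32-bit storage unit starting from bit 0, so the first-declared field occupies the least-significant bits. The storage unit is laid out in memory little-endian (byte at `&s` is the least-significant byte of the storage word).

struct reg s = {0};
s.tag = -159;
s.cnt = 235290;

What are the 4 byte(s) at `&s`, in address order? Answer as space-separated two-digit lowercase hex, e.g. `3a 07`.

61 35 2e 07

tag (9b) val=-159 bits=0x161 at bit 0: 0x00000161
cnt (23b) val=235290 bits=0x3971a at bit 9: 0x072e3561
word = 0x072e3561 → little-endian bytes:
  [0]=0x61  [1]=0x35  [2]=0x2e  [3]=0x07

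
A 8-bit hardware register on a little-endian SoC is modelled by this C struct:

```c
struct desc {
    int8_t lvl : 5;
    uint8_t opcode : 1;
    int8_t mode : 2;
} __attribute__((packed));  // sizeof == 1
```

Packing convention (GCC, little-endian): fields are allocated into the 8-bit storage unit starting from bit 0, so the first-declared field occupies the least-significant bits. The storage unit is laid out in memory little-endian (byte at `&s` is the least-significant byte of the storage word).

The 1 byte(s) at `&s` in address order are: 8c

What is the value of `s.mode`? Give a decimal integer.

-2

[0]=0x8c (little-endian) → word 0x8c
lvl:5 @ bit 0 → (0x8c>>0)&0x1f = 0xc
opcode:1 @ bit 5 → (0x8c>>5)&0x1 = 0x0
mode:2 @ bit 6 → (0x8c>>6)&0x3 = 0x2  ←
mode signed 2b, MSB=1: 2 - 4 = -2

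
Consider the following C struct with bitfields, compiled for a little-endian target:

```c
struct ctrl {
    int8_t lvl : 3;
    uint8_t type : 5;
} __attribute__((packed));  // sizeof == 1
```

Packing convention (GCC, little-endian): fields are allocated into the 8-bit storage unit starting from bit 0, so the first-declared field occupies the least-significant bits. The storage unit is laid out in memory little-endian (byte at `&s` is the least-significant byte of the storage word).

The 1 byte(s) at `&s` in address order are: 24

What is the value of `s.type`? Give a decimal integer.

[0]=0x24 (little-endian) → word 0x24
lvl:3 @ bit 0 → (0x24>>0)&0x7 = 0x4
type:5 @ bit 3 → (0x24>>3)&0x1f = 0x4  ←

4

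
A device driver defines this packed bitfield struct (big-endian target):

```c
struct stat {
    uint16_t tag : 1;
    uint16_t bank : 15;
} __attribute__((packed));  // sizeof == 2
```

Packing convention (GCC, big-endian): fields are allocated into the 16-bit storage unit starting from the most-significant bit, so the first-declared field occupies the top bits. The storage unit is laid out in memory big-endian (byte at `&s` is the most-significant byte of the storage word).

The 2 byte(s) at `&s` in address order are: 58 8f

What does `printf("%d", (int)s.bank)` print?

22671

[0]=0x58 [1]=0x8f (big-endian) → word 0x588f
tag [15+:1] = (word>>15) & 0x1 = 0
bank [0+:15] = (word>>0) & 0x7fff = 22671  ←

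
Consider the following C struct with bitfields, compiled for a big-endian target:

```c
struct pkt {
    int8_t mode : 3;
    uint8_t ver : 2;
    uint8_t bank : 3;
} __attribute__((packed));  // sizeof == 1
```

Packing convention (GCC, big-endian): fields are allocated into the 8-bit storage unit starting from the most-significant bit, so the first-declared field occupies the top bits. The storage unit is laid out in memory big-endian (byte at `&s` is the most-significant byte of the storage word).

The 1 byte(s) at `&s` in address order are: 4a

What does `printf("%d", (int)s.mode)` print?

2

[0]=0x4a (big-endian) → word 0x4a
mode [5+:3] = (word>>5) & 0x7 = 2  ←
ver [3+:2] = (word>>3) & 0x3 = 1
bank [0+:3] = (word>>0) & 0x7 = 2
mode signed 3b, MSB=0: value = 2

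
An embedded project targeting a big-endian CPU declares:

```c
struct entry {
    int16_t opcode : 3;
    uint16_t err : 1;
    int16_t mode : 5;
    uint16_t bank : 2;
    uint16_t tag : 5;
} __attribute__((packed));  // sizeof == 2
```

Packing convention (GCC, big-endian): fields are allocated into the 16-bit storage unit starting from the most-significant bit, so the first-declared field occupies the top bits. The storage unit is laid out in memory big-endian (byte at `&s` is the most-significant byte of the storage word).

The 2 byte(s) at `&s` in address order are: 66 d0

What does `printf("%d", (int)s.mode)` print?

[0]=0x66 [1]=0xd0 (big-endian) → word 0x66d0
opcode:3 @ bit 13 → (0x66d0>>13)&0x7 = 0x3
err:1 @ bit 12 → (0x66d0>>12)&0x1 = 0x0
mode:5 @ bit 7 → (0x66d0>>7)&0x1f = 0xd  ←
bank:2 @ bit 5 → (0x66d0>>5)&0x3 = 0x2
tag:5 @ bit 0 → (0x66d0>>0)&0x1f = 0x10
mode signed 5b, MSB=0: value = 13

13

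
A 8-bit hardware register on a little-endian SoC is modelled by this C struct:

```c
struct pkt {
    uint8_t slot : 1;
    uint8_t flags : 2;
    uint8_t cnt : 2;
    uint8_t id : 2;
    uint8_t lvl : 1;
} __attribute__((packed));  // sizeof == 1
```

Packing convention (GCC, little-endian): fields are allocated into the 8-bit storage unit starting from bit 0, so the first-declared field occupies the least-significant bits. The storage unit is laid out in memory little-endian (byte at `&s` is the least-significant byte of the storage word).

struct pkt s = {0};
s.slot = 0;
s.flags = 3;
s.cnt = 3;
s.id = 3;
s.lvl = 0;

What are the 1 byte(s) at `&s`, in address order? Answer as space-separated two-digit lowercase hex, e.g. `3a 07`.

7e

slot:1 = 0 → 0x0 << 0 → word 0x00
flags:2 = 3 → 0x3 << 1 → word 0x06
cnt:2 = 3 → 0x3 << 3 → word 0x1e
id:2 = 3 → 0x3 << 5 → word 0x7e
lvl:1 = 0 → 0x0 << 7 → word 0x7e
word = 0x7e → little-endian bytes:
  [0]=0x7e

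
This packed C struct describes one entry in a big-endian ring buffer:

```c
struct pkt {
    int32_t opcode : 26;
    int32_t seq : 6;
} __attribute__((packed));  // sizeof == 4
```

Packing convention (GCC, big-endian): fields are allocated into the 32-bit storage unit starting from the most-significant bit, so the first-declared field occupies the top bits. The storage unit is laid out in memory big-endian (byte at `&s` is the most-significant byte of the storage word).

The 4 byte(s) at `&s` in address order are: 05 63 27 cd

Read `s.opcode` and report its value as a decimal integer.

[0]=0x05 [1]=0x63 [2]=0x27 [3]=0xcd (big-endian) → word 0x056327cd
opcode [6+:26] = (word>>6) & 0x3ffffff = 1412255  ←
seq [0+:6] = (word>>0) & 0x3f = 13
opcode signed 26b, MSB=0: value = 1412255

1412255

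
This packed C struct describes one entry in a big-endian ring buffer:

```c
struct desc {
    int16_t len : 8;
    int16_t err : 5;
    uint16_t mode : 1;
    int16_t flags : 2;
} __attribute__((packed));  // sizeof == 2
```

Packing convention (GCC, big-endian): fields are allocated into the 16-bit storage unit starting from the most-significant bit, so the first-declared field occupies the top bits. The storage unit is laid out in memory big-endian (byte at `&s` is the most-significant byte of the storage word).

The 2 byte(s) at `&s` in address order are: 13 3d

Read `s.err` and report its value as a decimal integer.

[0]=0x13 [1]=0x3d (big-endian) → word 0x133d
len [8+:8] = (word>>8) & 0xff = 19
err [3+:5] = (word>>3) & 0x1f = 7  ←
mode [2+:1] = (word>>2) & 0x1 = 1
flags [0+:2] = (word>>0) & 0x3 = 1
err signed 5b, MSB=0: value = 7

7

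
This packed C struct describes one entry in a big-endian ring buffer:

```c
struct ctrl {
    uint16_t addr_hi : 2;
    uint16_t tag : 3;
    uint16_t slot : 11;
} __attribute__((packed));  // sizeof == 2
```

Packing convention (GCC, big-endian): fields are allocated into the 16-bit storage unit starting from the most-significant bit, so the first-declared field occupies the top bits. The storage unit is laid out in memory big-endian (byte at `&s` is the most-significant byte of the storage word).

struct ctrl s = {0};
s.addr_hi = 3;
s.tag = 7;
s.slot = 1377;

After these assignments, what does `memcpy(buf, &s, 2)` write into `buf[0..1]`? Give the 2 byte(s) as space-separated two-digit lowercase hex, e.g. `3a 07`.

fd 61

addr_hi (2b) val=3 bits=0x3 at bit 14: 0xc000
tag (3b) val=7 bits=0x7 at bit 11: 0xf800
slot (11b) val=1377 bits=0x561 at bit 0: 0xfd61
word = 0xfd61 → big-endian bytes:
  [0]=0xfd  [1]=0x61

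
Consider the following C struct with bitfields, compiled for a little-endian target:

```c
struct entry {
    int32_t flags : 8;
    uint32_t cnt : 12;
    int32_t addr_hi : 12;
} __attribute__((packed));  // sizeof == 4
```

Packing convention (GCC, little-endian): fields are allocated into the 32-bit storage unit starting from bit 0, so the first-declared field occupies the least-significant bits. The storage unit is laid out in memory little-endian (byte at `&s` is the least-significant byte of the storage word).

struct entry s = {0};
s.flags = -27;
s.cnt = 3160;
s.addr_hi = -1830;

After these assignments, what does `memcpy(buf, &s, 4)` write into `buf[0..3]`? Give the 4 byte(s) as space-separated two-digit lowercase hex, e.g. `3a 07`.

e5 58 ac 8d

flags:8 = -27 → 0xe5 << 0 → word 0x000000e5
cnt:12 = 3160 → 0xc58 << 8 → word 0x000c58e5
addr_hi:12 = -1830 → 0x8da << 20 → word 0x8dac58e5
word = 0x8dac58e5 → little-endian bytes:
  [0]=0xe5  [1]=0x58  [2]=0xac  [3]=0x8d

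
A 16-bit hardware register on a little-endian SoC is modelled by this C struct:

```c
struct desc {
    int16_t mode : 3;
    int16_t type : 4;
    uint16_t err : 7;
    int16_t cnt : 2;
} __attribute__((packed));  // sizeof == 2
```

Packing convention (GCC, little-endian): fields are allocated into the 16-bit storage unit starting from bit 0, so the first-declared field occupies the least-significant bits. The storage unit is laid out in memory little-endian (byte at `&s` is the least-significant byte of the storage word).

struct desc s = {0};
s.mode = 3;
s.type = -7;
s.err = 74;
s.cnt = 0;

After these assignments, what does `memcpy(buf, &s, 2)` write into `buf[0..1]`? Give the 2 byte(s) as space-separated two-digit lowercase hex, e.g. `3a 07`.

4b 25

[0+:3] mode=3 & 0x7 = 0x3; word=0x0003
[3+:4] type=-7 & 0xf = 0x9; word=0x004b
[7+:7] err=74 & 0x7f = 0x4a; word=0x254b
[14+:2] cnt=0 & 0x3 = 0x0; word=0x254b
word = 0x254b → little-endian bytes:
  [0]=0x4b  [1]=0x25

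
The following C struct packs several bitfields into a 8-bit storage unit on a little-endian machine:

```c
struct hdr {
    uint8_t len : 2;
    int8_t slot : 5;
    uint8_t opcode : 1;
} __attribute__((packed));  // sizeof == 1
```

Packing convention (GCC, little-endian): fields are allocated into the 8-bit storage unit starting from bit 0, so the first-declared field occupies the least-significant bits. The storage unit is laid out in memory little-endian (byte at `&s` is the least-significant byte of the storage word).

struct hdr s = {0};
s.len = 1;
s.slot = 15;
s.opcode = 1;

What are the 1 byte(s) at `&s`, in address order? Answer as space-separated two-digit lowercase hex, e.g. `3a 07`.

[0+:2] len=1 & 0x3 = 0x1; word=0x01
[2+:5] slot=15 & 0x1f = 0xf; word=0x3d
[7+:1] opcode=1 & 0x1 = 0x1; word=0xbd
word = 0xbd → little-endian bytes:
  [0]=0xbd

bd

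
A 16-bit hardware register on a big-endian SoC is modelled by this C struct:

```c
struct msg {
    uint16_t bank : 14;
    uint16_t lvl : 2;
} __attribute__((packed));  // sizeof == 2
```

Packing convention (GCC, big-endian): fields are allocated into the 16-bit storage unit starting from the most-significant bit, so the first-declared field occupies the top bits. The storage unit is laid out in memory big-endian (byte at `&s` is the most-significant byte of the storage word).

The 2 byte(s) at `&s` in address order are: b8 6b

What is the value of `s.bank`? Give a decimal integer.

11802

[0]=0xb8 [1]=0x6b (big-endian) → word 0xb86b
bank:14 @ bit 2 → (0xb86b>>2)&0x3fff = 0x2e1a  ←
lvl:2 @ bit 0 → (0xb86b>>0)&0x3 = 0x3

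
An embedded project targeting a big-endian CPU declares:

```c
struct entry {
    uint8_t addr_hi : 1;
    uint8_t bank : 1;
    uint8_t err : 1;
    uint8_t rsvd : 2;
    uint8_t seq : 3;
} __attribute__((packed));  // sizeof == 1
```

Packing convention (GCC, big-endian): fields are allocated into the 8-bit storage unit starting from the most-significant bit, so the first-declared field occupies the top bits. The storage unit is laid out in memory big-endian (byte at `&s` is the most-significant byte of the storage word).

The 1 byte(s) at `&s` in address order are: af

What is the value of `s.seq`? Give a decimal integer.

[0]=0xaf (big-endian) → word 0xaf
addr_hi:1 @ bit 7 → (0xaf>>7)&0x1 = 0x1
bank:1 @ bit 6 → (0xaf>>6)&0x1 = 0x0
err:1 @ bit 5 → (0xaf>>5)&0x1 = 0x1
rsvd:2 @ bit 3 → (0xaf>>3)&0x3 = 0x1
seq:3 @ bit 0 → (0xaf>>0)&0x7 = 0x7  ←

7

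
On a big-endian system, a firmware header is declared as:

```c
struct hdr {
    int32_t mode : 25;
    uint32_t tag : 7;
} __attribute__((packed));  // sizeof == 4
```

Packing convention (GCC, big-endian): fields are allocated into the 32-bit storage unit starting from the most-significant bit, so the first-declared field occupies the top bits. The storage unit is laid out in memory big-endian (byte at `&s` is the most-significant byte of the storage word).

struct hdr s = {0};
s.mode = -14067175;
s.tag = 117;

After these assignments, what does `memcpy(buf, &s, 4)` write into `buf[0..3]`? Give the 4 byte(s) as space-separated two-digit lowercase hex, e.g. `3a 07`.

94 ad 0c f5

mode:25 = -14067175 → 0x1295a19 << 7 → word 0x94ad0c80
tag:7 = 117 → 0x75 << 0 → word 0x94ad0cf5
word = 0x94ad0cf5 → big-endian bytes:
  [0]=0x94  [1]=0xad  [2]=0x0c  [3]=0xf5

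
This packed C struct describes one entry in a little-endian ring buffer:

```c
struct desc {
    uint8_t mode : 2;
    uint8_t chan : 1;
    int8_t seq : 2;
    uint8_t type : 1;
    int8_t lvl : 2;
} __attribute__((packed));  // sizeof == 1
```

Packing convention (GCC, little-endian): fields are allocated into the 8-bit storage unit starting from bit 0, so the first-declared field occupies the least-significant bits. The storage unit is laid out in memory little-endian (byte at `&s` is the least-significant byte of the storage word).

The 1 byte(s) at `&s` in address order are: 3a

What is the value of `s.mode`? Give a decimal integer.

2

[0]=0x3a (little-endian) → word 0x3a
mode [0+:2] = (word>>0) & 0x3 = 2  ←
chan [2+:1] = (word>>2) & 0x1 = 0
seq [3+:2] = (word>>3) & 0x3 = 3
type [5+:1] = (word>>5) & 0x1 = 1
lvl [6+:2] = (word>>6) & 0x3 = 0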